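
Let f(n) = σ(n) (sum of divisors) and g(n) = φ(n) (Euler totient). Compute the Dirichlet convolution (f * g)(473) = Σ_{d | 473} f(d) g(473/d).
(σ * φ)(473) = 1892

Divisors of 473: [1, 11, 43, 473]. For each d | 473:
  d = 1: σ(1) · φ(473/1) = 1 · 420 = 420
  d = 11: σ(11) · φ(473/11) = 12 · 42 = 504
  d = 43: σ(43) · φ(473/43) = 44 · 10 = 440
  d = 473: σ(473) · φ(473/473) = 528 · 1 = 528
Summing: (σ * φ)(473) = 420 + 504 + 440 + 528 = 1892.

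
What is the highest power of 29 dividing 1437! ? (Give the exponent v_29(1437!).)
v_29(1437!) = 50

Legendre's formula: v_p(n!) = Σ_{k ≥ 1} ⌊n / p^k⌋. For p = 29, n = 1437, the terms are:
  ⌊1437/29^1⌋ = ⌊1437/29⌋ = 49
  ⌊1437/29^2⌋ = ⌊1437/841⌋ = 1
(the next term ⌊1437/29^3⌋ = 0, terminating the sum). Summing: v_29(1437!) = 49 + 1 = 50.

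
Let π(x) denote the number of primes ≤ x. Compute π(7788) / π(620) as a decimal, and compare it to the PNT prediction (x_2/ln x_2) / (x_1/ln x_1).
π(7788)/π(620) = 985/114 ≈ 8.6404;  PNT prediction ≈ 9.0137.

π(620) = 114 and π(7788) = 985, so π(7788)/π(620) ≈ 8.6404. The PNT-predicted ratio is (7788/ln(7788)) / (620/ln(620)) ≈ 9.0137. The two agree to within a few percent, as expected.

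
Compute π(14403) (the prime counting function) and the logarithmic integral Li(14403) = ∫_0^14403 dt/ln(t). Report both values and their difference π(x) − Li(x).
π(14403) = 1687;  Li(14403) ≈ 1714.41;  π(x) − Li(x) ≈ -27.41.

Direct count of primes ≤ 14403 gives π(14403) = 1687. Numerical evaluation of the logarithmic integral gives Li(14403) ≈ 1714.41. The difference π(x) − Li(x) ≈ -27.41 is typically negative for small/moderate x (Li(x) overestimates), though Littlewood's theorem shows this sign changes infinitely often.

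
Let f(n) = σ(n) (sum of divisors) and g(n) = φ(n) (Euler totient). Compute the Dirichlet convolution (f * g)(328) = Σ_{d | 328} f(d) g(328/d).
(σ * φ)(328) = 2624

Divisors of 328: [1, 2, 4, 8, 41, 82, 164, 328]. For each d | 328:
  d = 1: σ(1) · φ(328/1) = 1 · 160 = 160
  d = 2: σ(2) · φ(328/2) = 3 · 80 = 240
  d = 4: σ(4) · φ(328/4) = 7 · 40 = 280
  d = 8: σ(8) · φ(328/8) = 15 · 40 = 600
  d = 41: σ(41) · φ(328/41) = 42 · 4 = 168
  d = 82: σ(82) · φ(328/82) = 126 · 2 = 252
  d = 164: σ(164) · φ(328/164) = 294 · 1 = 294
  d = 328: σ(328) · φ(328/328) = 630 · 1 = 630
Summing: (σ * φ)(328) = 160 + 240 + 280 + 600 + 168 + 252 + 294 + 630 = 2624.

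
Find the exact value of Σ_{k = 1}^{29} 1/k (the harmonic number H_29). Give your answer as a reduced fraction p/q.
H_29 = 9227046511387/2329089562800

Direct summation: H_29 = 1 + 1/2 + ... + 1/29. The least common denominator is lcm(1, ..., 29) = 2329089562800; over this denominator the numerator is 2329089562800 + 1164544781400 + 776363187600 + 582272390700 + 465817912560 + 388181593800 + 332727080400 + 291136195350 + 258787729200 + 232908956280 + 211735414800 + 194090796900 + 179160735600 + 166363540200 + 155272637520 + 145568097675 + 137005268400 + 129393864600 + 122583661200 + 116454478140 + 110909026800 + 105867707400 + 101264763600 + 97045398450 + 93163582512 + 89580367800 + 86262576400 + 83181770100 + 80313433200 = 9227046511387, so H_29 = 9227046511387/2329089562800 (already in lowest terms) ≈ 3.96165. (The PNT-adjacent estimate ln(29) + γ ≈ 3.94451 matches within O(1/n).)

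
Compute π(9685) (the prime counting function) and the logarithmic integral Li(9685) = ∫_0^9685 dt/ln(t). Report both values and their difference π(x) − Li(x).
π(9685) = 1195;  Li(9685) ≈ 1211.88;  π(x) − Li(x) ≈ -16.88.

Direct count of primes ≤ 9685 gives π(9685) = 1195. Numerical evaluation of the logarithmic integral gives Li(9685) ≈ 1211.88. The difference π(x) − Li(x) ≈ -16.88 is typically negative for small/moderate x (Li(x) overestimates), though Littlewood's theorem shows this sign changes infinitely often.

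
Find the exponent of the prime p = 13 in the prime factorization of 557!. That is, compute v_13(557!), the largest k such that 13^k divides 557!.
v_13(557!) = 45

Legendre's formula: v_p(n!) = Σ_{k ≥ 1} ⌊n / p^k⌋. For p = 13, n = 557, the terms are:
  ⌊557/13^1⌋ = ⌊557/13⌋ = 42
  ⌊557/13^2⌋ = ⌊557/169⌋ = 3
(the next term ⌊557/13^3⌋ = 0, terminating the sum). Summing: v_13(557!) = 42 + 3 = 45.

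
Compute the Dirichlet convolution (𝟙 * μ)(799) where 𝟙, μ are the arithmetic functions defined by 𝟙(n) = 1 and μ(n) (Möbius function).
(𝟙 * μ)(799) = 0

Divisors of 799: [1, 17, 47, 799]. For each d | 799:
  d = 1: 𝟙(1) · μ(799/1) = 1 · 1 = 1
  d = 17: 𝟙(17) · μ(799/17) = 1 · -1 = -1
  d = 47: 𝟙(47) · μ(799/47) = 1 · -1 = -1
  d = 799: 𝟙(799) · μ(799/799) = 1 · 1 = 1
Summing: (𝟙 * μ)(799) = 1 + -1 + -1 + 1 = 0.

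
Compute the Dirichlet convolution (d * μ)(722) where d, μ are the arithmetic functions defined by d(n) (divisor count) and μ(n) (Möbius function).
(d * μ)(722) = 1

Divisors of 722: [1, 2, 19, 38, 361, 722]. For each d | 722:
  d = 1: d(1) · μ(722/1) = 1 · 0 = 0
  d = 2: d(2) · μ(722/2) = 2 · 0 = 0
  d = 19: d(19) · μ(722/19) = 2 · 1 = 2
  d = 38: d(38) · μ(722/38) = 4 · -1 = -4
  d = 361: d(361) · μ(722/361) = 3 · -1 = -3
  d = 722: d(722) · μ(722/722) = 6 · 1 = 6
Summing: (d * μ)(722) = 0 + 0 + 2 + -4 + -3 + 6 = 1.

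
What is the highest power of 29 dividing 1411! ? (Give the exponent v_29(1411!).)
v_29(1411!) = 49

Legendre's formula: v_p(n!) = Σ_{k ≥ 1} ⌊n / p^k⌋. For p = 29, n = 1411, the terms are:
  ⌊1411/29^1⌋ = ⌊1411/29⌋ = 48
  ⌊1411/29^2⌋ = ⌊1411/841⌋ = 1
(the next term ⌊1411/29^3⌋ = 0, terminating the sum). Summing: v_29(1411!) = 48 + 1 = 49.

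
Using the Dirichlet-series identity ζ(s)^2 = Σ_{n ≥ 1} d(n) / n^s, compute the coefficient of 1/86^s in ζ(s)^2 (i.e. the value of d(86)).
d(86) = 4

ζ(s)^2 = (Σ 1/m^s)(Σ 1/k^s). The coefficient of 1/n^s in the product is the number of ordered pairs (m, k) with mk = n, which equals d(n). For n = 86, divisors are [1, 2, 43, 86], so d(86) = 4.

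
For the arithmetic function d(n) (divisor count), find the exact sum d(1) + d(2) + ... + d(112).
Σ_{n ≤ 112} d(n) = 552

Compute d(n) for each 1 ≤ n ≤ 112: d(1) = 1, d(2) = 2, d(3) = 2, d(4) = 3, d(5) = 2, d(6) = 4, d(7) = 2, d(8) = 4, d(9) = 3, d(10) = 4, d(11) = 2, d(12) = 6, d(13) = 2, d(14) = 4, d(15) = 4, d(16) = 5, d(17) = 2, d(18) = 6, d(19) = 2, d(20) = 6, d(21) = 4, d(22) = 4, d(23) = 2, d(24) = 8, d(25) = 3, d(26) = 4, d(27) = 4, d(28) = 6, d(29) = 2, d(30) = 8, d(31) = 2, d(32) = 6, d(33) = 4, d(34) = 4, d(35) = 4, d(36) = 9, d(37) = 2, d(38) = 4, d(39) = 4, d(40) = 8, d(41) = 2, d(42) = 8, d(43) = 2, d(44) = 6, d(45) = 6, d(46) = 4, d(47) = 2, d(48) = 10, d(49) = 3, d(50) = 6, d(51) = 4, d(52) = 6, d(53) = 2, d(54) = 8, d(55) = 4, d(56) = 8, d(57) = 4, d(58) = 4, d(59) = 2, d(60) = 12, d(61) = 2, d(62) = 4, d(63) = 6, d(64) = 7, d(65) = 4, d(66) = 8, d(67) = 2, d(68) = 6, d(69) = 4, d(70) = 8, d(71) = 2, d(72) = 12, d(73) = 2, d(74) = 4, d(75) = 6, d(76) = 6, d(77) = 4, d(78) = 8, d(79) = 2, d(80) = 10, d(81) = 5, d(82) = 4, d(83) = 2, d(84) = 12, d(85) = 4, d(86) = 4, d(87) = 4, d(88) = 8, d(89) = 2, d(90) = 12, d(91) = 4, d(92) = 6, d(93) = 4, d(94) = 4, d(95) = 4, d(96) = 12, d(97) = 2, d(98) = 6, d(99) = 6, d(100) = 9, d(101) = 2, d(102) = 8, d(103) = 2, d(104) = 8, d(105) = 8, d(106) = 4, d(107) = 2, d(108) = 12, d(109) = 2, d(110) = 8, d(111) = 4, d(112) = 10. Summing all 112 values: 552. (Dirichlet's divisor formula: Σ_{n ≤ x} d(n) = x ln(x) + (2γ − 1) x + O(√x). For x = 112, the asymptotic estimate is ≈ 545.77.)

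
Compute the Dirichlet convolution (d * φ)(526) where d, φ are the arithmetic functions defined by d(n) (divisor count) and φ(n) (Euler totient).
(d * φ)(526) = 792

Divisors of 526: [1, 2, 263, 526]. For each d | 526:
  d = 1: d(1) · φ(526/1) = 1 · 262 = 262
  d = 2: d(2) · φ(526/2) = 2 · 262 = 524
  d = 263: d(263) · φ(526/263) = 2 · 1 = 2
  d = 526: d(526) · φ(526/526) = 4 · 1 = 4
Summing: (d * φ)(526) = 262 + 524 + 2 + 4 = 792.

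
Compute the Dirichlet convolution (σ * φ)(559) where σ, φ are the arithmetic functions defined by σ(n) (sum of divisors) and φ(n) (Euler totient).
(σ * φ)(559) = 2236

Divisors of 559: [1, 13, 43, 559]. For each d | 559:
  d = 1: σ(1) · φ(559/1) = 1 · 504 = 504
  d = 13: σ(13) · φ(559/13) = 14 · 42 = 588
  d = 43: σ(43) · φ(559/43) = 44 · 12 = 528
  d = 559: σ(559) · φ(559/559) = 616 · 1 = 616
Summing: (σ * φ)(559) = 504 + 588 + 528 + 616 = 2236.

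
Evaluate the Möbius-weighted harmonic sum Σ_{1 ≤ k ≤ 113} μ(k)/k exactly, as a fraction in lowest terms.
Σ μ(k)/k = -116611872191453221503941654091901560637733903/4515722091488229684020743755934808927610669570

Values of μ(k) for 1 ≤ k ≤ 113: μ(1) = 1, μ(2) = -1, μ(3) = -1, μ(5) = -1, μ(6) = 1, μ(7) = -1, μ(10) = 1, μ(11) = -1, μ(13) = -1, μ(14) = 1, μ(15) = 1, μ(17) = -1, μ(19) = -1, μ(21) = 1, μ(22) = 1, μ(23) = -1, μ(26) = 1, μ(29) = -1, μ(30) = -1, μ(31) = -1, μ(33) = 1, μ(34) = 1, μ(35) = 1, μ(37) = -1, μ(38) = 1, μ(39) = 1, μ(41) = -1, μ(42) = -1, μ(43) = -1, μ(46) = 1, μ(47) = -1, μ(51) = 1, μ(53) = -1, μ(55) = 1, μ(57) = 1, μ(58) = 1, μ(59) = -1, μ(61) = -1, μ(62) = 1, μ(65) = 1, μ(66) = -1, μ(67) = -1, μ(69) = 1, μ(70) = -1, μ(71) = -1, μ(73) = -1, μ(74) = 1, μ(77) = 1, μ(78) = -1, μ(79) = -1, μ(82) = 1, μ(83) = -1, μ(85) = 1, μ(86) = 1, μ(87) = 1, μ(89) = -1, μ(91) = 1, μ(93) = 1, μ(94) = 1, μ(95) = 1, μ(97) = -1, μ(101) = -1, μ(102) = -1, μ(103) = -1, μ(105) = -1, μ(106) = 1, μ(107) = -1, μ(109) = -1, μ(110) = -1, μ(111) = 1, μ(113) = -1, with μ = 0 on non-squarefree integers. Summing μ(k)/k for k where μ(k) ≠ 0 gives -116611872191453221503941654091901560637733903/4515722091488229684020743755934808927610669570 ≈ -0.0258. (PNT ⟺ this sum → 0 as n → ∞.)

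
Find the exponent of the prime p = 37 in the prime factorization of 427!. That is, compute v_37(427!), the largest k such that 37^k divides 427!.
v_37(427!) = 11

Legendre's formula: v_p(n!) = Σ_{k ≥ 1} ⌊n / p^k⌋. For p = 37, n = 427, the terms are:
  ⌊427/37^1⌋ = ⌊427/37⌋ = 11
(the next term ⌊427/37^2⌋ = 0, terminating the sum). Summing: v_37(427!) = 11 = 11.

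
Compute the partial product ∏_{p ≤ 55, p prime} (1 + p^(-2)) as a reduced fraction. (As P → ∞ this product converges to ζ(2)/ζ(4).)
∏ = 5396954168104720000000000/3563579332076505044832837

The primes p ≤ 55 are [2, 3, 5, 7, 11, 13, 17, 19, 23, 29, 31, 37, 41, 43, 47, 53]. For each, (1 + 1/p^2) = (p^2 + 1)/p^2. Multiplying these fractions over p ∈ [2, 3, 5, 7, 11, 13, 17, 19, 23, 29, 31, 37, 41, 43, 47, 53] gives 5396954168104720000000000/3563579332076505044832837. (In the limit P → ∞ this tends to ζ(2)/ζ(4).)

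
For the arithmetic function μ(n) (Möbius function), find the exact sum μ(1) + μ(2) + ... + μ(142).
Σ_{n ≤ 142} μ(n) = -2

Compute μ(n) for each 1 ≤ n ≤ 142: μ(1) = 1, μ(2) = -1, μ(3) = -1, μ(4) = 0, μ(5) = -1, μ(6) = 1, μ(7) = -1, μ(8) = 0, μ(9) = 0, μ(10) = 1, μ(11) = -1, μ(12) = 0, μ(13) = -1, μ(14) = 1, μ(15) = 1, μ(16) = 0, μ(17) = -1, μ(18) = 0, μ(19) = -1, μ(20) = 0, μ(21) = 1, μ(22) = 1, μ(23) = -1, μ(24) = 0, μ(25) = 0, μ(26) = 1, μ(27) = 0, μ(28) = 0, μ(29) = -1, μ(30) = -1, μ(31) = -1, μ(32) = 0, μ(33) = 1, μ(34) = 1, μ(35) = 1, μ(36) = 0, μ(37) = -1, μ(38) = 1, μ(39) = 1, μ(40) = 0, μ(41) = -1, μ(42) = -1, μ(43) = -1, μ(44) = 0, μ(45) = 0, μ(46) = 1, μ(47) = -1, μ(48) = 0, μ(49) = 0, μ(50) = 0, μ(51) = 1, μ(52) = 0, μ(53) = -1, μ(54) = 0, μ(55) = 1, μ(56) = 0, μ(57) = 1, μ(58) = 1, μ(59) = -1, μ(60) = 0, μ(61) = -1, μ(62) = 1, μ(63) = 0, μ(64) = 0, μ(65) = 1, μ(66) = -1, μ(67) = -1, μ(68) = 0, μ(69) = 1, μ(70) = -1, μ(71) = -1, μ(72) = 0, μ(73) = -1, μ(74) = 1, μ(75) = 0, μ(76) = 0, μ(77) = 1, μ(78) = -1, μ(79) = -1, μ(80) = 0, μ(81) = 0, μ(82) = 1, μ(83) = -1, μ(84) = 0, μ(85) = 1, μ(86) = 1, μ(87) = 1, μ(88) = 0, μ(89) = -1, μ(90) = 0, μ(91) = 1, μ(92) = 0, μ(93) = 1, μ(94) = 1, μ(95) = 1, μ(96) = 0, μ(97) = -1, μ(98) = 0, μ(99) = 0, μ(100) = 0, μ(101) = -1, μ(102) = -1, μ(103) = -1, μ(104) = 0, μ(105) = -1, μ(106) = 1, μ(107) = -1, μ(108) = 0, μ(109) = -1, μ(110) = -1, μ(111) = 1, μ(112) = 0, μ(113) = -1, μ(114) = -1, μ(115) = 1, μ(116) = 0, μ(117) = 0, μ(118) = 1, μ(119) = 1, μ(120) = 0, μ(121) = 0, μ(122) = 1, μ(123) = 1, μ(124) = 0, μ(125) = 0, μ(126) = 0, μ(127) = -1, μ(128) = 0, μ(129) = 1, μ(130) = -1, μ(131) = -1, μ(132) = 0, μ(133) = 1, μ(134) = 1, μ(135) = 0, μ(136) = 0, μ(137) = -1, μ(138) = -1, μ(139) = -1, μ(140) = 0, μ(141) = 1, μ(142) = 1. Summing all 142 values: -2. (Mertens function M(x) = Σ_{n ≤ x} μ(n); on average M(x) should be small (PNT ⟺ M(x) = o(x)).)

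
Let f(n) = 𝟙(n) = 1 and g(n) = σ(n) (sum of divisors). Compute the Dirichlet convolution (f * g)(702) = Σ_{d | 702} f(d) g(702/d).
(𝟙 * σ)(702) = 3480

Divisors of 702: [1, 2, 3, 6, 9, 13, 18, 26, 27, 39, 54, 78, 117, 234, 351, 702]. For each d | 702:
  d = 1: 𝟙(1) · σ(702/1) = 1 · 1680 = 1680
  d = 2: 𝟙(2) · σ(702/2) = 1 · 560 = 560
  d = 3: 𝟙(3) · σ(702/3) = 1 · 546 = 546
  d = 6: 𝟙(6) · σ(702/6) = 1 · 182 = 182
  d = 9: 𝟙(9) · σ(702/9) = 1 · 168 = 168
  d = 13: 𝟙(13) · σ(702/13) = 1 · 120 = 120
  d = 18: 𝟙(18) · σ(702/18) = 1 · 56 = 56
  d = 26: 𝟙(26) · σ(702/26) = 1 · 40 = 40
  d = 27: 𝟙(27) · σ(702/27) = 1 · 42 = 42
  d = 39: 𝟙(39) · σ(702/39) = 1 · 39 = 39
  d = 54: 𝟙(54) · σ(702/54) = 1 · 14 = 14
  d = 78: 𝟙(78) · σ(702/78) = 1 · 13 = 13
  d = 117: 𝟙(117) · σ(702/117) = 1 · 12 = 12
  d = 234: 𝟙(234) · σ(702/234) = 1 · 4 = 4
  d = 351: 𝟙(351) · σ(702/351) = 1 · 3 = 3
  d = 702: 𝟙(702) · σ(702/702) = 1 · 1 = 1
Summing: (𝟙 * σ)(702) = 1680 + 560 + 546 + 182 + 168 + 120 + 56 + 40 + 42 + 39 + 14 + 13 + 12 + 4 + 3 + 1 = 3480.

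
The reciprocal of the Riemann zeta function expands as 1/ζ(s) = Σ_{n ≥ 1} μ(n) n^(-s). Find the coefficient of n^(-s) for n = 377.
μ(377) = 1

Factor n = 377 = 13 · 29. μ(n) = 0 if any exponent ≥ 2 (not squarefree); otherwise μ(n) = (−1)^{ω(n)} where ω(n) is the number of distinct prime factors. Applying: μ(377) = 1.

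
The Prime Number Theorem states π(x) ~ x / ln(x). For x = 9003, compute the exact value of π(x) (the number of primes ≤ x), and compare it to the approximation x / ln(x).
π(9003) = 1118;  x/ln(x) ≈ 988.76;  relative error ≈ 11.56%.

Directly count primes up to 9003: π(9003) = 1118. The PNT approximation gives 9003/ln(9003) ≈ 9003/9.10531 ≈ 988.76. Relative error (π(x) − x/ln(x)) / π(x) ≈ 11.56%; the approximation is known to undercount slightly (Li(x) is a better estimate).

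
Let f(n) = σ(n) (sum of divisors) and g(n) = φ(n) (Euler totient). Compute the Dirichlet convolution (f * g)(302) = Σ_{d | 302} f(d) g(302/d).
(σ * φ)(302) = 1208

Divisors of 302: [1, 2, 151, 302]. For each d | 302:
  d = 1: σ(1) · φ(302/1) = 1 · 150 = 150
  d = 2: σ(2) · φ(302/2) = 3 · 150 = 450
  d = 151: σ(151) · φ(302/151) = 152 · 1 = 152
  d = 302: σ(302) · φ(302/302) = 456 · 1 = 456
Summing: (σ * φ)(302) = 150 + 450 + 152 + 456 = 1208.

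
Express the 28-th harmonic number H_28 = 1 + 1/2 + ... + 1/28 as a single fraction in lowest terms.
H_28 = 315404588903/80313433200

Direct summation: H_28 = 1 + 1/2 + ... + 1/28. The least common denominator is lcm(1, ..., 28) = 80313433200; over this denominator the numerator is 80313433200 + 40156716600 + 26771144400 + 20078358300 + 16062686640 + 13385572200 + 11473347600 + 10039179150 + 8923714800 + 8031343320 + 7301221200 + 6692786100 + 6177956400 + 5736673800 + 5354228880 + 5019589575 + 4724319600 + 4461857400 + 4227022800 + 4015671660 + 3824449200 + 3650610600 + 3491888400 + 3346393050 + 3212537328 + 3088978200 + 2974571600 + 2868336900 = 315404588903, so H_28 = 315404588903/80313433200 (already in lowest terms) ≈ 3.92717. (The PNT-adjacent estimate ln(28) + γ ≈ 3.90942 matches within O(1/n).)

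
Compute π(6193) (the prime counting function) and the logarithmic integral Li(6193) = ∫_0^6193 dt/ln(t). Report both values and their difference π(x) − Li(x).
π(6193) = 804;  Li(6193) ≈ 822.56;  π(x) − Li(x) ≈ -18.56.

Direct count of primes ≤ 6193 gives π(6193) = 804. Numerical evaluation of the logarithmic integral gives Li(6193) ≈ 822.56. The difference π(x) − Li(x) ≈ -18.56 is typically negative for small/moderate x (Li(x) overestimates), though Littlewood's theorem shows this sign changes infinitely often.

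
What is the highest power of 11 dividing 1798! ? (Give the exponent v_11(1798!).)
v_11(1798!) = 178

Legendre's formula: v_p(n!) = Σ_{k ≥ 1} ⌊n / p^k⌋. For p = 11, n = 1798, the terms are:
  ⌊1798/11^1⌋ = ⌊1798/11⌋ = 163
  ⌊1798/11^2⌋ = ⌊1798/121⌋ = 14
  ⌊1798/11^3⌋ = ⌊1798/1331⌋ = 1
(the next term ⌊1798/11^4⌋ = 0, terminating the sum). Summing: v_11(1798!) = 163 + 14 + 1 = 178.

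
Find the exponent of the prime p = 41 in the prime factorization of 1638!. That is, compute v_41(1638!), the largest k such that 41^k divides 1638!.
v_41(1638!) = 39

Legendre's formula: v_p(n!) = Σ_{k ≥ 1} ⌊n / p^k⌋. For p = 41, n = 1638, the terms are:
  ⌊1638/41^1⌋ = ⌊1638/41⌋ = 39
(the next term ⌊1638/41^2⌋ = 0, terminating the sum). Summing: v_41(1638!) = 39 = 39.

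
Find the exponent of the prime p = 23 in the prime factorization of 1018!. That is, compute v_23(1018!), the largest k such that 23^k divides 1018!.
v_23(1018!) = 45

Legendre's formula: v_p(n!) = Σ_{k ≥ 1} ⌊n / p^k⌋. For p = 23, n = 1018, the terms are:
  ⌊1018/23^1⌋ = ⌊1018/23⌋ = 44
  ⌊1018/23^2⌋ = ⌊1018/529⌋ = 1
(the next term ⌊1018/23^3⌋ = 0, terminating the sum). Summing: v_23(1018!) = 44 + 1 = 45.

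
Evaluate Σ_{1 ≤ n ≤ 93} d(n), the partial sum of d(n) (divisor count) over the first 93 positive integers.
Σ_{n ≤ 93} d(n) = 439

Compute d(n) for each 1 ≤ n ≤ 93: d(1) = 1, d(2) = 2, d(3) = 2, d(4) = 3, d(5) = 2, d(6) = 4, d(7) = 2, d(8) = 4, d(9) = 3, d(10) = 4, d(11) = 2, d(12) = 6, d(13) = 2, d(14) = 4, d(15) = 4, d(16) = 5, d(17) = 2, d(18) = 6, d(19) = 2, d(20) = 6, d(21) = 4, d(22) = 4, d(23) = 2, d(24) = 8, d(25) = 3, d(26) = 4, d(27) = 4, d(28) = 6, d(29) = 2, d(30) = 8, d(31) = 2, d(32) = 6, d(33) = 4, d(34) = 4, d(35) = 4, d(36) = 9, d(37) = 2, d(38) = 4, d(39) = 4, d(40) = 8, d(41) = 2, d(42) = 8, d(43) = 2, d(44) = 6, d(45) = 6, d(46) = 4, d(47) = 2, d(48) = 10, d(49) = 3, d(50) = 6, d(51) = 4, d(52) = 6, d(53) = 2, d(54) = 8, d(55) = 4, d(56) = 8, d(57) = 4, d(58) = 4, d(59) = 2, d(60) = 12, d(61) = 2, d(62) = 4, d(63) = 6, d(64) = 7, d(65) = 4, d(66) = 8, d(67) = 2, d(68) = 6, d(69) = 4, d(70) = 8, d(71) = 2, d(72) = 12, d(73) = 2, d(74) = 4, d(75) = 6, d(76) = 6, d(77) = 4, d(78) = 8, d(79) = 2, d(80) = 10, d(81) = 5, d(82) = 4, d(83) = 2, d(84) = 12, d(85) = 4, d(86) = 4, d(87) = 4, d(88) = 8, d(89) = 2, d(90) = 12, d(91) = 4, d(92) = 6, d(93) = 4. Summing all 93 values: 439. (Dirichlet's divisor formula: Σ_{n ≤ x} d(n) = x ln(x) + (2γ − 1) x + O(√x). For x = 93, the asymptotic estimate is ≈ 435.89.)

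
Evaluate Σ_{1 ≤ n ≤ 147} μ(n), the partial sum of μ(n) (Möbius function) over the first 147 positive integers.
Σ_{n ≤ 147} μ(n) = 1

Compute μ(n) for each 1 ≤ n ≤ 147: μ(1) = 1, μ(2) = -1, μ(3) = -1, μ(4) = 0, μ(5) = -1, μ(6) = 1, μ(7) = -1, μ(8) = 0, μ(9) = 0, μ(10) = 1, μ(11) = -1, μ(12) = 0, μ(13) = -1, μ(14) = 1, μ(15) = 1, μ(16) = 0, μ(17) = -1, μ(18) = 0, μ(19) = -1, μ(20) = 0, μ(21) = 1, μ(22) = 1, μ(23) = -1, μ(24) = 0, μ(25) = 0, μ(26) = 1, μ(27) = 0, μ(28) = 0, μ(29) = -1, μ(30) = -1, μ(31) = -1, μ(32) = 0, μ(33) = 1, μ(34) = 1, μ(35) = 1, μ(36) = 0, μ(37) = -1, μ(38) = 1, μ(39) = 1, μ(40) = 0, μ(41) = -1, μ(42) = -1, μ(43) = -1, μ(44) = 0, μ(45) = 0, μ(46) = 1, μ(47) = -1, μ(48) = 0, μ(49) = 0, μ(50) = 0, μ(51) = 1, μ(52) = 0, μ(53) = -1, μ(54) = 0, μ(55) = 1, μ(56) = 0, μ(57) = 1, μ(58) = 1, μ(59) = -1, μ(60) = 0, μ(61) = -1, μ(62) = 1, μ(63) = 0, μ(64) = 0, μ(65) = 1, μ(66) = -1, μ(67) = -1, μ(68) = 0, μ(69) = 1, μ(70) = -1, μ(71) = -1, μ(72) = 0, μ(73) = -1, μ(74) = 1, μ(75) = 0, μ(76) = 0, μ(77) = 1, μ(78) = -1, μ(79) = -1, μ(80) = 0, μ(81) = 0, μ(82) = 1, μ(83) = -1, μ(84) = 0, μ(85) = 1, μ(86) = 1, μ(87) = 1, μ(88) = 0, μ(89) = -1, μ(90) = 0, μ(91) = 1, μ(92) = 0, μ(93) = 1, μ(94) = 1, μ(95) = 1, μ(96) = 0, μ(97) = -1, μ(98) = 0, μ(99) = 0, μ(100) = 0, μ(101) = -1, μ(102) = -1, μ(103) = -1, μ(104) = 0, μ(105) = -1, μ(106) = 1, μ(107) = -1, μ(108) = 0, μ(109) = -1, μ(110) = -1, μ(111) = 1, μ(112) = 0, μ(113) = -1, μ(114) = -1, μ(115) = 1, μ(116) = 0, μ(117) = 0, μ(118) = 1, μ(119) = 1, μ(120) = 0, μ(121) = 0, μ(122) = 1, μ(123) = 1, μ(124) = 0, μ(125) = 0, μ(126) = 0, μ(127) = -1, μ(128) = 0, μ(129) = 1, μ(130) = -1, μ(131) = -1, μ(132) = 0, μ(133) = 1, μ(134) = 1, μ(135) = 0, μ(136) = 0, μ(137) = -1, μ(138) = -1, μ(139) = -1, μ(140) = 0, μ(141) = 1, μ(142) = 1, μ(143) = 1, μ(144) = 0, μ(145) = 1, μ(146) = 1, μ(147) = 0. Summing all 147 values: 1. (Mertens function M(x) = Σ_{n ≤ x} μ(n); on average M(x) should be small (PNT ⟺ M(x) = o(x)).)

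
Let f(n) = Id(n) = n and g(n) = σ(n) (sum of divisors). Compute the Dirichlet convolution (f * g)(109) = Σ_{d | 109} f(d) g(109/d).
(Id * σ)(109) = 219

Divisors of 109: [1, 109]. For each d | 109:
  d = 1: Id(1) · σ(109/1) = 1 · 110 = 110
  d = 109: Id(109) · σ(109/109) = 109 · 1 = 109
Summing: (Id * σ)(109) = 110 + 109 = 219.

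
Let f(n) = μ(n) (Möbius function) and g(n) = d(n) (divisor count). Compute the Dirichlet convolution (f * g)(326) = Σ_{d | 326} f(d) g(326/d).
(μ * d)(326) = 1

Divisors of 326: [1, 2, 163, 326]. For each d | 326:
  d = 1: μ(1) · d(326/1) = 1 · 4 = 4
  d = 2: μ(2) · d(326/2) = -1 · 2 = -2
  d = 163: μ(163) · d(326/163) = -1 · 2 = -2
  d = 326: μ(326) · d(326/326) = 1 · 1 = 1
Summing: (μ * d)(326) = 4 + -2 + -2 + 1 = 1.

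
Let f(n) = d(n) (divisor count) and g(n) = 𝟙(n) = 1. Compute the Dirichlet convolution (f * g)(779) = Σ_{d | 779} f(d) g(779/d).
(d * 𝟙)(779) = 9

Divisors of 779: [1, 19, 41, 779]. For each d | 779:
  d = 1: d(1) · 𝟙(779/1) = 1 · 1 = 1
  d = 19: d(19) · 𝟙(779/19) = 2 · 1 = 2
  d = 41: d(41) · 𝟙(779/41) = 2 · 1 = 2
  d = 779: d(779) · 𝟙(779/779) = 4 · 1 = 4
Summing: (d * 𝟙)(779) = 1 + 2 + 2 + 4 = 9.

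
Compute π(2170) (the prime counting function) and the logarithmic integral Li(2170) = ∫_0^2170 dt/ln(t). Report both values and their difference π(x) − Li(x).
π(2170) = 326;  Li(2170) ≈ 337.05;  π(x) − Li(x) ≈ -11.05.

Direct count of primes ≤ 2170 gives π(2170) = 326. Numerical evaluation of the logarithmic integral gives Li(2170) ≈ 337.05. The difference π(x) − Li(x) ≈ -11.05 is typically negative for small/moderate x (Li(x) overestimates), though Littlewood's theorem shows this sign changes infinitely often.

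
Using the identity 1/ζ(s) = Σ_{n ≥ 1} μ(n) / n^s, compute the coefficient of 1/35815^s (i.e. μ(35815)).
μ(35815) = 1

Factor n = 35815 = 5 · 13 · 19 · 29. μ(n) = 0 if any exponent ≥ 2 (not squarefree); otherwise μ(n) = (−1)^{ω(n)} where ω(n) is the number of distinct prime factors. Applying: μ(35815) = 1.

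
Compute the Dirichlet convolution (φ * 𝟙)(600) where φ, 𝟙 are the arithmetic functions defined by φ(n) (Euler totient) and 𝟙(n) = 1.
(φ * 𝟙)(600) = 600

Divisors of 600: [1, 2, 3, 4, 5, 6, 8, 10, 12, 15, 20, 24, 25, 30, 40, 50, 60, 75, 100, 120, 150, 200, 300, 600]. For each d | 600:
  d = 1: φ(1) · 𝟙(600/1) = 1 · 1 = 1
  d = 2: φ(2) · 𝟙(600/2) = 1 · 1 = 1
  d = 3: φ(3) · 𝟙(600/3) = 2 · 1 = 2
  d = 4: φ(4) · 𝟙(600/4) = 2 · 1 = 2
  d = 5: φ(5) · 𝟙(600/5) = 4 · 1 = 4
  d = 6: φ(6) · 𝟙(600/6) = 2 · 1 = 2
  d = 8: φ(8) · 𝟙(600/8) = 4 · 1 = 4
  d = 10: φ(10) · 𝟙(600/10) = 4 · 1 = 4
  d = 12: φ(12) · 𝟙(600/12) = 4 · 1 = 4
  d = 15: φ(15) · 𝟙(600/15) = 8 · 1 = 8
  d = 20: φ(20) · 𝟙(600/20) = 8 · 1 = 8
  d = 24: φ(24) · 𝟙(600/24) = 8 · 1 = 8
  d = 25: φ(25) · 𝟙(600/25) = 20 · 1 = 20
  d = 30: φ(30) · 𝟙(600/30) = 8 · 1 = 8
  d = 40: φ(40) · 𝟙(600/40) = 16 · 1 = 16
  d = 50: φ(50) · 𝟙(600/50) = 20 · 1 = 20
  d = 60: φ(60) · 𝟙(600/60) = 16 · 1 = 16
  d = 75: φ(75) · 𝟙(600/75) = 40 · 1 = 40
  d = 100: φ(100) · 𝟙(600/100) = 40 · 1 = 40
  d = 120: φ(120) · 𝟙(600/120) = 32 · 1 = 32
  d = 150: φ(150) · 𝟙(600/150) = 40 · 1 = 40
  d = 200: φ(200) · 𝟙(600/200) = 80 · 1 = 80
  d = 300: φ(300) · 𝟙(600/300) = 80 · 1 = 80
  d = 600: φ(600) · 𝟙(600/600) = 160 · 1 = 160
Summing: (φ * 𝟙)(600) = 1 + 1 + 2 + 2 + 4 + 2 + 4 + 4 + 4 + 8 + 8 + 8 + 20 + 8 + 16 + 20 + 16 + 40 + 40 + 32 + 40 + 80 + 80 + 160 = 600.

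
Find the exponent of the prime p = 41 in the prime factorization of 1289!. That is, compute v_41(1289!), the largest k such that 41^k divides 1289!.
v_41(1289!) = 31

Legendre's formula: v_p(n!) = Σ_{k ≥ 1} ⌊n / p^k⌋. For p = 41, n = 1289, the terms are:
  ⌊1289/41^1⌋ = ⌊1289/41⌋ = 31
(the next term ⌊1289/41^2⌋ = 0, terminating the sum). Summing: v_41(1289!) = 31 = 31.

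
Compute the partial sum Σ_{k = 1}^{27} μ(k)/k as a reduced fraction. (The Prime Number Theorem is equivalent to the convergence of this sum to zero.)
Σ μ(k)/k = 4165258/111546435

Values of μ(k) for 1 ≤ k ≤ 27: μ(1) = 1, μ(2) = -1, μ(3) = -1, μ(5) = -1, μ(6) = 1, μ(7) = -1, μ(10) = 1, μ(11) = -1, μ(13) = -1, μ(14) = 1, μ(15) = 1, μ(17) = -1, μ(19) = -1, μ(21) = 1, μ(22) = 1, μ(23) = -1, μ(26) = 1, with μ = 0 on non-squarefree integers. Summing μ(k)/k for k where μ(k) ≠ 0 gives 4165258/111546435 ≈ 0.0373. (PNT ⟺ this sum → 0 as n → ∞.)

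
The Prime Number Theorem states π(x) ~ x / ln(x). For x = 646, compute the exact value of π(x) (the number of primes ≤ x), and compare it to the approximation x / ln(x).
π(646) = 117;  x/ln(x) ≈ 99.83;  relative error ≈ 14.67%.

Directly count primes up to 646: π(646) = 117. The PNT approximation gives 646/ln(646) ≈ 646/6.47080 ≈ 99.83. Relative error (π(x) − x/ln(x)) / π(x) ≈ 14.67%; the approximation is known to undercount slightly (Li(x) is a better estimate).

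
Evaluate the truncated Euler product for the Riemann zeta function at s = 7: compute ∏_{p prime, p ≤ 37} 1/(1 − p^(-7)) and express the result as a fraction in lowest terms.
∏ = 390612576496222063474132638651406606464249171649995563732972174614898335928125/387378248056510136247638717957281013418108703654497719879651674737546587052032

The primes p ≤ 37 are [2, 3, 5, 7, 11, 13, 17, 19, 23, 29, 31, 37]. For each prime, (1 − 1/p^7)^(-1) = p^7 / (p^7 − 1). The product is (1 − 1/2^7)^(-1), (1 − 1/3^7)^(-1), (1 − 1/5^7)^(-1), (1 − 1/7^7)^(-1), (1 − 1/11^7)^(-1), (1 − 1/13^7)^(-1), (1 − 1/17^7)^(-1), (1 − 1/19^7)^(-1), (1 − 1/23^7)^(-1), (1 − 1/29^7)^(-1), (1 − 1/31^7)^(-1), (1 − 1/37^7)^(-1) = ∏ p^7 / (p^7 − 1) = 390612576496222063474132638651406606464249171649995563732972174614898335928125/387378248056510136247638717957281013418108703654497719879651674737546587052032.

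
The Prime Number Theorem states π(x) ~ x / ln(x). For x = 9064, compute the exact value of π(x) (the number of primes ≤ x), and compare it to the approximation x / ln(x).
π(9064) = 1126;  x/ln(x) ≈ 994.73;  relative error ≈ 11.66%.

Directly count primes up to 9064: π(9064) = 1126. The PNT approximation gives 9064/ln(9064) ≈ 9064/9.11207 ≈ 994.73. Relative error (π(x) − x/ln(x)) / π(x) ≈ 11.66%; the approximation is known to undercount slightly (Li(x) is a better estimate).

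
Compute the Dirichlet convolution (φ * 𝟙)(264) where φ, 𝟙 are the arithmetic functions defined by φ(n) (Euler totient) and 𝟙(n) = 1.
(φ * 𝟙)(264) = 264

Divisors of 264: [1, 2, 3, 4, 6, 8, 11, 12, 22, 24, 33, 44, 66, 88, 132, 264]. For each d | 264:
  d = 1: φ(1) · 𝟙(264/1) = 1 · 1 = 1
  d = 2: φ(2) · 𝟙(264/2) = 1 · 1 = 1
  d = 3: φ(3) · 𝟙(264/3) = 2 · 1 = 2
  d = 4: φ(4) · 𝟙(264/4) = 2 · 1 = 2
  d = 6: φ(6) · 𝟙(264/6) = 2 · 1 = 2
  d = 8: φ(8) · 𝟙(264/8) = 4 · 1 = 4
  d = 11: φ(11) · 𝟙(264/11) = 10 · 1 = 10
  d = 12: φ(12) · 𝟙(264/12) = 4 · 1 = 4
  d = 22: φ(22) · 𝟙(264/22) = 10 · 1 = 10
  d = 24: φ(24) · 𝟙(264/24) = 8 · 1 = 8
  d = 33: φ(33) · 𝟙(264/33) = 20 · 1 = 20
  d = 44: φ(44) · 𝟙(264/44) = 20 · 1 = 20
  d = 66: φ(66) · 𝟙(264/66) = 20 · 1 = 20
  d = 88: φ(88) · 𝟙(264/88) = 40 · 1 = 40
  d = 132: φ(132) · 𝟙(264/132) = 40 · 1 = 40
  d = 264: φ(264) · 𝟙(264/264) = 80 · 1 = 80
Summing: (φ * 𝟙)(264) = 1 + 1 + 2 + 2 + 2 + 4 + 10 + 4 + 10 + 8 + 20 + 20 + 20 + 40 + 40 + 80 = 264.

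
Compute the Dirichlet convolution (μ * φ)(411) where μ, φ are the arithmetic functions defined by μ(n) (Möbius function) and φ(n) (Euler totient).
(μ * φ)(411) = 135

Divisors of 411: [1, 3, 137, 411]. For each d | 411:
  d = 1: μ(1) · φ(411/1) = 1 · 272 = 272
  d = 3: μ(3) · φ(411/3) = -1 · 136 = -136
  d = 137: μ(137) · φ(411/137) = -1 · 2 = -2
  d = 411: μ(411) · φ(411/411) = 1 · 1 = 1
Summing: (μ * φ)(411) = 272 + -136 + -2 + 1 = 135.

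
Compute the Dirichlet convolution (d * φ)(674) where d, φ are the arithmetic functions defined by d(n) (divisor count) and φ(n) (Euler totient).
(d * φ)(674) = 1014

Divisors of 674: [1, 2, 337, 674]. For each d | 674:
  d = 1: d(1) · φ(674/1) = 1 · 336 = 336
  d = 2: d(2) · φ(674/2) = 2 · 336 = 672
  d = 337: d(337) · φ(674/337) = 2 · 1 = 2
  d = 674: d(674) · φ(674/674) = 4 · 1 = 4
Summing: (d * φ)(674) = 336 + 672 + 2 + 4 = 1014.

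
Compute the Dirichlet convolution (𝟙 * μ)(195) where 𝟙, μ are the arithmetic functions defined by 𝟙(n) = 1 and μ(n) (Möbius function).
(𝟙 * μ)(195) = 0

Divisors of 195: [1, 3, 5, 13, 15, 39, 65, 195]. For each d | 195:
  d = 1: 𝟙(1) · μ(195/1) = 1 · -1 = -1
  d = 3: 𝟙(3) · μ(195/3) = 1 · 1 = 1
  d = 5: 𝟙(5) · μ(195/5) = 1 · 1 = 1
  d = 13: 𝟙(13) · μ(195/13) = 1 · 1 = 1
  d = 15: 𝟙(15) · μ(195/15) = 1 · -1 = -1
  d = 39: 𝟙(39) · μ(195/39) = 1 · -1 = -1
  d = 65: 𝟙(65) · μ(195/65) = 1 · -1 = -1
  d = 195: 𝟙(195) · μ(195/195) = 1 · 1 = 1
Summing: (𝟙 * μ)(195) = -1 + 1 + 1 + 1 + -1 + -1 + -1 + 1 = 0.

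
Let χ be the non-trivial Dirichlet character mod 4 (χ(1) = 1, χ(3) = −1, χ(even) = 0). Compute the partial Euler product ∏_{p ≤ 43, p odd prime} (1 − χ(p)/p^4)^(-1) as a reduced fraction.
∏ = 86895436242675250318069981336761703653427013/87866829265048200003921257481906011724840960

The odd primes p ≤ 43 are [3, 5, 7, 11, 13, 17, 19, 23, 29, 31, 37, 41, 43]. For each, χ(p) = 1 if p ≡ 1 mod 4, χ(p) = −1 if p ≡ 3 mod 4. Taking (1 − χ(p)/p^4)^(-1) = p^4/(p^4 − χ(p)): (1 − (-1)/3^4)^(-1) · (1 − (1)/5^4)^(-1) · (1 − (-1)/7^4)^(-1) · (1 − (-1)/11^4)^(-1) · (1 − (1)/13^4)^(-1) · (1 − (1)/17^4)^(-1) · (1 − (-1)/19^4)^(-1) · (1 − (-1)/23^4)^(-1) · (1 − (1)/29^4)^(-1) · (1 − (-1)/31^4)^(-1) · (1 − (1)/37^4)^(-1) · (1 − (1)/41^4)^(-1) · (1 − (-1)/43^4)^(-1) = 86895436242675250318069981336761703653427013/87866829265048200003921257481906011724840960.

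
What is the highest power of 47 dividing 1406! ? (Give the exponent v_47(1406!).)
v_47(1406!) = 29

Legendre's formula: v_p(n!) = Σ_{k ≥ 1} ⌊n / p^k⌋. For p = 47, n = 1406, the terms are:
  ⌊1406/47^1⌋ = ⌊1406/47⌋ = 29
(the next term ⌊1406/47^2⌋ = 0, terminating the sum). Summing: v_47(1406!) = 29 = 29.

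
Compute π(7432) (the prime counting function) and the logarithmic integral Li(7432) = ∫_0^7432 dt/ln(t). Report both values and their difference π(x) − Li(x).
π(7432) = 941;  Li(7432) ≈ 962.96;  π(x) − Li(x) ≈ -21.96.

Direct count of primes ≤ 7432 gives π(7432) = 941. Numerical evaluation of the logarithmic integral gives Li(7432) ≈ 962.96. The difference π(x) − Li(x) ≈ -21.96 is typically negative for small/moderate x (Li(x) overestimates), though Littlewood's theorem shows this sign changes infinitely often.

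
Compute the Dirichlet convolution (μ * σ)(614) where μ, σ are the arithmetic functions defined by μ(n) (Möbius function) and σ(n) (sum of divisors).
(μ * σ)(614) = 614

Divisors of 614: [1, 2, 307, 614]. For each d | 614:
  d = 1: μ(1) · σ(614/1) = 1 · 924 = 924
  d = 2: μ(2) · σ(614/2) = -1 · 308 = -308
  d = 307: μ(307) · σ(614/307) = -1 · 3 = -3
  d = 614: μ(614) · σ(614/614) = 1 · 1 = 1
Summing: (μ * σ)(614) = 924 + -308 + -3 + 1 = 614.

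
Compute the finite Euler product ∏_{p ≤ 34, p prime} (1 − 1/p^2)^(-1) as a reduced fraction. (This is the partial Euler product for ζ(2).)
∏ = 82920037520482019/50722704772300800

The primes p ≤ 34 are [2, 3, 5, 7, 11, 13, 17, 19, 23, 29, 31]. For each prime, (1 − 1/p^2)^(-1) = p^2 / (p^2 − 1). The product is (1 − 1/2^2)^(-1), (1 − 1/3^2)^(-1), (1 − 1/5^2)^(-1), (1 − 1/7^2)^(-1), (1 − 1/11^2)^(-1), (1 − 1/13^2)^(-1), (1 − 1/17^2)^(-1), (1 − 1/19^2)^(-1), (1 − 1/23^2)^(-1), (1 − 1/29^2)^(-1), (1 − 1/31^2)^(-1) = ∏ p^2 / (p^2 − 1) = 82920037520482019/50722704772300800.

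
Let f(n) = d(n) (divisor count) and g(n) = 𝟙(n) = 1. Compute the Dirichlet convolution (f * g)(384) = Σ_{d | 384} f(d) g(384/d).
(d * 𝟙)(384) = 108

Divisors of 384: [1, 2, 3, 4, 6, 8, 12, 16, 24, 32, 48, 64, 96, 128, 192, 384]. For each d | 384:
  d = 1: d(1) · 𝟙(384/1) = 1 · 1 = 1
  d = 2: d(2) · 𝟙(384/2) = 2 · 1 = 2
  d = 3: d(3) · 𝟙(384/3) = 2 · 1 = 2
  d = 4: d(4) · 𝟙(384/4) = 3 · 1 = 3
  d = 6: d(6) · 𝟙(384/6) = 4 · 1 = 4
  d = 8: d(8) · 𝟙(384/8) = 4 · 1 = 4
  d = 12: d(12) · 𝟙(384/12) = 6 · 1 = 6
  d = 16: d(16) · 𝟙(384/16) = 5 · 1 = 5
  d = 24: d(24) · 𝟙(384/24) = 8 · 1 = 8
  d = 32: d(32) · 𝟙(384/32) = 6 · 1 = 6
  d = 48: d(48) · 𝟙(384/48) = 10 · 1 = 10
  d = 64: d(64) · 𝟙(384/64) = 7 · 1 = 7
  d = 96: d(96) · 𝟙(384/96) = 12 · 1 = 12
  d = 128: d(128) · 𝟙(384/128) = 8 · 1 = 8
  d = 192: d(192) · 𝟙(384/192) = 14 · 1 = 14
  d = 384: d(384) · 𝟙(384/384) = 16 · 1 = 16
Summing: (d * 𝟙)(384) = 1 + 2 + 2 + 3 + 4 + 4 + 6 + 5 + 8 + 6 + 10 + 7 + 12 + 8 + 14 + 16 = 108.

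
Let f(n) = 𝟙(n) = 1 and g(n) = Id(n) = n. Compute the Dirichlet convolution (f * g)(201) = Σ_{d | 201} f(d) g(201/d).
(𝟙 * Id)(201) = 272

Divisors of 201: [1, 3, 67, 201]. For each d | 201:
  d = 1: 𝟙(1) · Id(201/1) = 1 · 201 = 201
  d = 3: 𝟙(3) · Id(201/3) = 1 · 67 = 67
  d = 67: 𝟙(67) · Id(201/67) = 1 · 3 = 3
  d = 201: 𝟙(201) · Id(201/201) = 1 · 1 = 1
Summing: (𝟙 * Id)(201) = 201 + 67 + 3 + 1 = 272.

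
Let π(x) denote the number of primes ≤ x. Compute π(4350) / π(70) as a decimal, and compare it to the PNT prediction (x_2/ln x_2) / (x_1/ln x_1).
π(4350)/π(70) = 594/19 ≈ 31.2632;  PNT prediction ≈ 31.5130.

π(70) = 19 and π(4350) = 594, so π(4350)/π(70) ≈ 31.2632. The PNT-predicted ratio is (4350/ln(4350)) / (70/ln(70)) ≈ 31.5130. The two agree to within a few percent, as expected.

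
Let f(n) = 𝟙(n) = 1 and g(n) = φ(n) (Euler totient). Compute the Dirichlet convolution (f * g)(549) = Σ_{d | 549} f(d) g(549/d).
(𝟙 * φ)(549) = 549

Divisors of 549: [1, 3, 9, 61, 183, 549]. For each d | 549:
  d = 1: 𝟙(1) · φ(549/1) = 1 · 360 = 360
  d = 3: 𝟙(3) · φ(549/3) = 1 · 120 = 120
  d = 9: 𝟙(9) · φ(549/9) = 1 · 60 = 60
  d = 61: 𝟙(61) · φ(549/61) = 1 · 6 = 6
  d = 183: 𝟙(183) · φ(549/183) = 1 · 2 = 2
  d = 549: 𝟙(549) · φ(549/549) = 1 · 1 = 1
Summing: (𝟙 * φ)(549) = 360 + 120 + 60 + 6 + 2 + 1 = 549.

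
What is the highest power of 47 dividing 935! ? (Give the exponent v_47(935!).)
v_47(935!) = 19

Legendre's formula: v_p(n!) = Σ_{k ≥ 1} ⌊n / p^k⌋. For p = 47, n = 935, the terms are:
  ⌊935/47^1⌋ = ⌊935/47⌋ = 19
(the next term ⌊935/47^2⌋ = 0, terminating the sum). Summing: v_47(935!) = 19 = 19.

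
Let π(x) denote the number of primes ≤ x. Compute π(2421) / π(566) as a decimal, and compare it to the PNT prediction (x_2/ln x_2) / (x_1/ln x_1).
π(2421)/π(566) = 359/103 ≈ 3.4854;  PNT prediction ≈ 3.4796.

π(566) = 103 and π(2421) = 359, so π(2421)/π(566) ≈ 3.4854. The PNT-predicted ratio is (2421/ln(2421)) / (566/ln(566)) ≈ 3.4796. The two agree to within a few percent, as expected.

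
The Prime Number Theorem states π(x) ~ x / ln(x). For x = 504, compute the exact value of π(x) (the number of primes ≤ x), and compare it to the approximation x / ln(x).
π(504) = 96;  x/ln(x) ≈ 81.00;  relative error ≈ 15.63%.

Directly count primes up to 504: π(504) = 96. The PNT approximation gives 504/ln(504) ≈ 504/6.22258 ≈ 81.00. Relative error (π(x) − x/ln(x)) / π(x) ≈ 15.63%; the approximation is known to undercount slightly (Li(x) is a better estimate).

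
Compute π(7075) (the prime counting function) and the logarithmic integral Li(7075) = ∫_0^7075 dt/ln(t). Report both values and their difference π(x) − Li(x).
π(7075) = 908;  Li(7075) ≈ 922.80;  π(x) − Li(x) ≈ -14.80.

Direct count of primes ≤ 7075 gives π(7075) = 908. Numerical evaluation of the logarithmic integral gives Li(7075) ≈ 922.80. The difference π(x) − Li(x) ≈ -14.80 is typically negative for small/moderate x (Li(x) overestimates), though Littlewood's theorem shows this sign changes infinitely often.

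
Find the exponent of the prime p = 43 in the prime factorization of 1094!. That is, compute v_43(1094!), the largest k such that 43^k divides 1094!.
v_43(1094!) = 25

Legendre's formula: v_p(n!) = Σ_{k ≥ 1} ⌊n / p^k⌋. For p = 43, n = 1094, the terms are:
  ⌊1094/43^1⌋ = ⌊1094/43⌋ = 25
(the next term ⌊1094/43^2⌋ = 0, terminating the sum). Summing: v_43(1094!) = 25 = 25.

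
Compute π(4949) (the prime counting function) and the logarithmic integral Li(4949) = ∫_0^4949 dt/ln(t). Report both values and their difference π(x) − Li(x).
π(4949) = 661;  Li(4949) ≈ 678.29;  π(x) − Li(x) ≈ -17.29.

Direct count of primes ≤ 4949 gives π(4949) = 661. Numerical evaluation of the logarithmic integral gives Li(4949) ≈ 678.29. The difference π(x) − Li(x) ≈ -17.29 is typically negative for small/moderate x (Li(x) overestimates), though Littlewood's theorem shows this sign changes infinitely often.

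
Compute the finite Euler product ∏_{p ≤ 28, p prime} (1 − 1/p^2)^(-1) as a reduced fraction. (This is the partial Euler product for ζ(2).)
∏ = 718188003533/440301256704

The primes p ≤ 28 are [2, 3, 5, 7, 11, 13, 17, 19, 23]. For each prime, (1 − 1/p^2)^(-1) = p^2 / (p^2 − 1). The product is (1 − 1/2^2)^(-1), (1 − 1/3^2)^(-1), (1 − 1/5^2)^(-1), (1 − 1/7^2)^(-1), (1 − 1/11^2)^(-1), (1 − 1/13^2)^(-1), (1 − 1/17^2)^(-1), (1 − 1/19^2)^(-1), (1 − 1/23^2)^(-1) = ∏ p^2 / (p^2 − 1) = 718188003533/440301256704.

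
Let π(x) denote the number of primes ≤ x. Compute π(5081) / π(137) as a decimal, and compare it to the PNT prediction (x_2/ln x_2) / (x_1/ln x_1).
π(5081)/π(137) = 679/33 ≈ 20.5758;  PNT prediction ≈ 21.3834.

π(137) = 33 and π(5081) = 679, so π(5081)/π(137) ≈ 20.5758. The PNT-predicted ratio is (5081/ln(5081)) / (137/ln(137)) ≈ 21.3834. The two agree to within a few percent, as expected.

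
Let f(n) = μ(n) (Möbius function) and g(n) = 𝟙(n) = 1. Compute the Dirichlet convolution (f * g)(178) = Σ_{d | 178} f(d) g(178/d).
(μ * 𝟙)(178) = 0

Divisors of 178: [1, 2, 89, 178]. For each d | 178:
  d = 1: μ(1) · 𝟙(178/1) = 1 · 1 = 1
  d = 2: μ(2) · 𝟙(178/2) = -1 · 1 = -1
  d = 89: μ(89) · 𝟙(178/89) = -1 · 1 = -1
  d = 178: μ(178) · 𝟙(178/178) = 1 · 1 = 1
Summing: (μ * 𝟙)(178) = 1 + -1 + -1 + 1 = 0.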